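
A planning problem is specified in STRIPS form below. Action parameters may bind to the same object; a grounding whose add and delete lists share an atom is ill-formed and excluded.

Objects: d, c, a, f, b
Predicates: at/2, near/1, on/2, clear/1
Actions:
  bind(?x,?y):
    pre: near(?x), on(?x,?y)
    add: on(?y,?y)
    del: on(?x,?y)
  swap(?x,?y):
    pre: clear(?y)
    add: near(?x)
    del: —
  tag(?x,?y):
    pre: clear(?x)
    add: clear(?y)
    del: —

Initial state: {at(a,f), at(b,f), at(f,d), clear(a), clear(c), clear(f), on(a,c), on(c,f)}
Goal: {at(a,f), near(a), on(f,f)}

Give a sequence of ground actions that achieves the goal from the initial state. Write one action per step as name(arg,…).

swap(c,c); bind(c,f); swap(a,c)

1. swap(c,c)  →  {at(a,f), at(b,f), at(f,d), clear(a), clear(c), clear(f), near(c), on(a,c), on(c,f)}
2. bind(c,f)  →  {at(a,f), at(b,f), at(f,d), clear(a), clear(c), clear(f), near(c), on(a,c), on(f,f)}
3. swap(a,c)  →  {at(a,f), at(b,f), at(f,d), clear(a), clear(c), clear(f), near(a), near(c), on(a,c), on(f,f)}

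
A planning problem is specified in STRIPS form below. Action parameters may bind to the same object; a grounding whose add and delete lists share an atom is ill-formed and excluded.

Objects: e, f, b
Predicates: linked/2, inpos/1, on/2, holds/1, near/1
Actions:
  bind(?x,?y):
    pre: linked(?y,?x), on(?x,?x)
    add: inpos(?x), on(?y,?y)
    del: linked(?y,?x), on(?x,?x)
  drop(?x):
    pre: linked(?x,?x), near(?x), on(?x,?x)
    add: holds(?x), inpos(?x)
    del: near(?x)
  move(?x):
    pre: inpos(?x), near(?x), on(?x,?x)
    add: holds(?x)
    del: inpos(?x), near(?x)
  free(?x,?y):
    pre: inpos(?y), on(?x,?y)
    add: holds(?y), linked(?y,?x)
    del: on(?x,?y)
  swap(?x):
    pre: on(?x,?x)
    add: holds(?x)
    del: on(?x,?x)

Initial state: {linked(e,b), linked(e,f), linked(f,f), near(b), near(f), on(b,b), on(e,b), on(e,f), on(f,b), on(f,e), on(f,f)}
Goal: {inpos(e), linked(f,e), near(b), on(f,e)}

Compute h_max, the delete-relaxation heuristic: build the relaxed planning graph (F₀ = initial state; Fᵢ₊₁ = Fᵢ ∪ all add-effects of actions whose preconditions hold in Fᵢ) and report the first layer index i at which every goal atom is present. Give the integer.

3

F0 = init (11 atoms)
F1 = F0 ∪ {holds(b), holds(f), inpos(b), inpos(f), on(e,e)}  (16 atoms)
F2 = F1 ∪ {holds(e), linked(b,b), linked(b,e), linked(b,f), linked(f,e)}  (21 atoms)
F3 = F2 ∪ {inpos(e)}  (22 atoms)
goal ⊆ F3  ⇒  h_max = 3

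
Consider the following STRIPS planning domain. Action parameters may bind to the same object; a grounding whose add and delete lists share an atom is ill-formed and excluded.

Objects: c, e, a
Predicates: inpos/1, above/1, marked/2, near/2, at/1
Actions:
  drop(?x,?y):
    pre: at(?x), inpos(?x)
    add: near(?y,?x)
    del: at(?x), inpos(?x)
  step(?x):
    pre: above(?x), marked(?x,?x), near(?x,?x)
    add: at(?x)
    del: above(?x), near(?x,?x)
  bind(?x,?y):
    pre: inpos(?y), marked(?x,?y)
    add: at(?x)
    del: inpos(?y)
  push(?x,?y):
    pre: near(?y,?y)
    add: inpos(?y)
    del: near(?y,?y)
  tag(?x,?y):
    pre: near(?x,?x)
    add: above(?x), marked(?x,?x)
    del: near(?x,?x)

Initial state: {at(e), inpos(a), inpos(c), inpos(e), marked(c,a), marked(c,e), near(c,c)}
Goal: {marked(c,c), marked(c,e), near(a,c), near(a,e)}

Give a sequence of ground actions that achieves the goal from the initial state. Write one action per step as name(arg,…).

drop(e,a); bind(c,a); drop(c,a); tag(c,c)

1. drop(e,a)  →  {inpos(a), inpos(c), marked(c,a), marked(c,e), near(a,e), near(c,c)}
2. bind(c,a)  →  {at(c), inpos(c), marked(c,a), marked(c,e), near(a,e), near(c,c)}
3. drop(c,a)  →  {marked(c,a), marked(c,e), near(a,c), near(a,e), near(c,c)}
4. tag(c,c)  →  {above(c), marked(c,a), marked(c,c), marked(c,e), near(a,c), near(a,e)}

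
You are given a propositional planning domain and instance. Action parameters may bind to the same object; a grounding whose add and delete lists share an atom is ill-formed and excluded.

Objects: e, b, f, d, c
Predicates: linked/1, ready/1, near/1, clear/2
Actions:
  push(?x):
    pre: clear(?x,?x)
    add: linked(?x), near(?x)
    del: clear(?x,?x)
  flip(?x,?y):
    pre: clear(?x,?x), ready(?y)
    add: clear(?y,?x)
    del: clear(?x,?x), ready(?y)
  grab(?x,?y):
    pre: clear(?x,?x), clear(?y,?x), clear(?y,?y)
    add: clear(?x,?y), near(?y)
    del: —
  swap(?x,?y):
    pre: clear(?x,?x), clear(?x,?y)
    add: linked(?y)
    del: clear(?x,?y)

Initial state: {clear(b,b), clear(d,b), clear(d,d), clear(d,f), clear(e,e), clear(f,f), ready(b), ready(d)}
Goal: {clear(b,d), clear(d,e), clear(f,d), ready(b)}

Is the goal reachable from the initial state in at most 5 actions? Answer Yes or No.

1. flip(e,d)  →  {clear(b,b), clear(d,b), clear(d,d), clear(d,e), clear(d,f), clear(f,f), ready(b)}
2. grab(b,d)  →  {clear(b,b), clear(b,d), clear(d,b), clear(d,d), clear(d,e), clear(d,f), clear(f,f), near(d), ready(b)}
3. grab(f,d)  →  {clear(b,b), clear(b,d), clear(d,b), clear(d,d), clear(d,e), clear(d,f), clear(f,d), clear(f,f), near(d), ready(b)}
optimal plan length = 3; 3 ≤ 5

Yes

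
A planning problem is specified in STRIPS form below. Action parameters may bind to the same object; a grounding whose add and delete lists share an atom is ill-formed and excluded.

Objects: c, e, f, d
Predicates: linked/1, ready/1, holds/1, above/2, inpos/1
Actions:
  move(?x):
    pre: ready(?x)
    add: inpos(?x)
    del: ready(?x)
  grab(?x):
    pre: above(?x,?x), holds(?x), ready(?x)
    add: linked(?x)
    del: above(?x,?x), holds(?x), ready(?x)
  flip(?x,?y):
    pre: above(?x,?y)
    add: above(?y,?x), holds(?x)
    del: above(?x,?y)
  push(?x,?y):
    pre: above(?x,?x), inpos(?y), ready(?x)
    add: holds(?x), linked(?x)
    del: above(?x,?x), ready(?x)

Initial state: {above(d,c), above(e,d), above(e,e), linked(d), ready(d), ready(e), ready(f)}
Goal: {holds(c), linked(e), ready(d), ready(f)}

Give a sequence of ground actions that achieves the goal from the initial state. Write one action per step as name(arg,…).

flip(e,d); grab(e); flip(d,c); flip(c,d)

1. flip(e,d)  →  {above(d,c), above(d,e), above(e,e), holds(e), linked(d), ready(d), ready(e), ready(f)}
2. grab(e)  →  {above(d,c), above(d,e), linked(d), linked(e), ready(d), ready(f)}
3. flip(d,c)  →  {above(c,d), above(d,e), holds(d), linked(d), linked(e), ready(d), ready(f)}
4. flip(c,d)  →  {above(d,c), above(d,e), holds(c), holds(d), linked(d), linked(e), ready(d), ready(f)}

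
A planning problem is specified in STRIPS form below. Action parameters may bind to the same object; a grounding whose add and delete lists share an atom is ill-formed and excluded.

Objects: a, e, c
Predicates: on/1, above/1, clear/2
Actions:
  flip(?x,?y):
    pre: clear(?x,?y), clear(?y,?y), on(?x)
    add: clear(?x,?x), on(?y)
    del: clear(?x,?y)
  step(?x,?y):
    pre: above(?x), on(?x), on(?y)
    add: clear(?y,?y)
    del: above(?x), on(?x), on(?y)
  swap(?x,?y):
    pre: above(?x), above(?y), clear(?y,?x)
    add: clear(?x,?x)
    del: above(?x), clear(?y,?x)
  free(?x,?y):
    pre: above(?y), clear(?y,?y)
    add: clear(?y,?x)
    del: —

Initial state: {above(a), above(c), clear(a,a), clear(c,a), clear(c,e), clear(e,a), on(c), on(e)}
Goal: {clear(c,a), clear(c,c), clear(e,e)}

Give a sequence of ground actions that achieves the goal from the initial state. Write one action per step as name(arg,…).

1. flip(e,a)  →  {above(a), above(c), clear(a,a), clear(c,a), clear(c,e), clear(e,e), on(a), on(c), on(e)}
2. flip(c,e)  →  {above(a), above(c), clear(a,a), clear(c,a), clear(c,c), clear(e,e), on(a), on(c), on(e)}

flip(e,a); flip(c,e)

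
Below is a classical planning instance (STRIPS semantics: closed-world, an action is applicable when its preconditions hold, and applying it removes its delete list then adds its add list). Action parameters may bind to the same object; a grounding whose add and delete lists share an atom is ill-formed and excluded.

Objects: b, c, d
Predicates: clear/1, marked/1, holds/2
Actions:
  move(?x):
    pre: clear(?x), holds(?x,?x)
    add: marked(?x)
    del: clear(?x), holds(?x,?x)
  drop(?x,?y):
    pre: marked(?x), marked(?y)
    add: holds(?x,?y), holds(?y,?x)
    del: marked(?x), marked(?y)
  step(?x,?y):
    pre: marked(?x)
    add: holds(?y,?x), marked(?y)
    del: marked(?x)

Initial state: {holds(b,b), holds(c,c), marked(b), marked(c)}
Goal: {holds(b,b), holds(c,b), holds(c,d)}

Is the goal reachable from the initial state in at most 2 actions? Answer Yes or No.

No

1. step(b,c)  →  {holds(b,b), holds(c,b), holds(c,c), marked(c)}
2. step(c,d)  →  {holds(b,b), holds(c,b), holds(c,c), holds(d,c), marked(d)}
3. step(d,c)  →  {holds(b,b), holds(c,b), holds(c,c), holds(c,d), holds(d,c), marked(c)}
optimal plan length = 3; 3 > 2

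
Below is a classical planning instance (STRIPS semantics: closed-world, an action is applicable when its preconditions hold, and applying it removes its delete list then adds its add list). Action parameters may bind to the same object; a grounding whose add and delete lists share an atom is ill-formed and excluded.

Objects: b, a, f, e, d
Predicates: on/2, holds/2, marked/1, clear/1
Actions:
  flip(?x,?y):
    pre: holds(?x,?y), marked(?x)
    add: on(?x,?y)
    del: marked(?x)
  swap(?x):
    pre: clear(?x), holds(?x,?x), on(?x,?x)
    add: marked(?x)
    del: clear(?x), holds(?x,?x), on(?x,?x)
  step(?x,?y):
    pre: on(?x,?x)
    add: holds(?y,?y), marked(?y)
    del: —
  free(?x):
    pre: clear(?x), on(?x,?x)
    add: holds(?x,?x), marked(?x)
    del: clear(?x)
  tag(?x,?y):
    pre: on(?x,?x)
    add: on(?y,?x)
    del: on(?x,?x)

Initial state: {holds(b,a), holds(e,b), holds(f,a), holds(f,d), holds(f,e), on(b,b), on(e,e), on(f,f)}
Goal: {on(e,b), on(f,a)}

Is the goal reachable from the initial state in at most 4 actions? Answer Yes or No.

Yes

1. step(b,f)  →  {holds(b,a), holds(e,b), holds(f,a), holds(f,d), holds(f,e), holds(f,f), marked(f), on(b,b), on(e,e), on(f,f)}
2. flip(f,a)  →  {holds(b,a), holds(e,b), holds(f,a), holds(f,d), holds(f,e), holds(f,f), on(b,b), on(e,e), on(f,a), on(f,f)}
3. tag(b,e)  →  {holds(b,a), holds(e,b), holds(f,a), holds(f,d), holds(f,e), holds(f,f), on(e,b), on(e,e), on(f,a), on(f,f)}
optimal plan length = 3; 3 ≤ 4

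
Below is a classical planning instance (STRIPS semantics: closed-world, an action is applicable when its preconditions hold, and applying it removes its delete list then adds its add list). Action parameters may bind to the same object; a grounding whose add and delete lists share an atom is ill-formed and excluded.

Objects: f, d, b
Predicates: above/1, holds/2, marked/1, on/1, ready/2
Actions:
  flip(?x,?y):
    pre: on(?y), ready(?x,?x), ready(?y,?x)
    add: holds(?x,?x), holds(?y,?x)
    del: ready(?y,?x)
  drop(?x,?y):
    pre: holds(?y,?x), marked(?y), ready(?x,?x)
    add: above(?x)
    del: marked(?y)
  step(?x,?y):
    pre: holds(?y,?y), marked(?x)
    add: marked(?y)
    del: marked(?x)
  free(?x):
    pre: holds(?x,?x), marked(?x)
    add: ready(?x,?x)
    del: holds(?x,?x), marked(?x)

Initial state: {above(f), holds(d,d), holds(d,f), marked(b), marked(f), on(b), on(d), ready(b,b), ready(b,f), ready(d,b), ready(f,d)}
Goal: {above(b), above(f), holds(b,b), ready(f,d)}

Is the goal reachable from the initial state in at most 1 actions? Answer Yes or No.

1. flip(b,d)  →  {above(f), holds(b,b), holds(d,b), holds(d,d), holds(d,f), marked(b), marked(f), on(b), on(d), ready(b,b), ready(b,f), ready(f,d)}
2. drop(b,b)  →  {above(b), above(f), holds(b,b), holds(d,b), holds(d,d), holds(d,f), marked(f), on(b), on(d), ready(b,b), ready(b,f), ready(f,d)}
optimal plan length = 2; 2 > 1

No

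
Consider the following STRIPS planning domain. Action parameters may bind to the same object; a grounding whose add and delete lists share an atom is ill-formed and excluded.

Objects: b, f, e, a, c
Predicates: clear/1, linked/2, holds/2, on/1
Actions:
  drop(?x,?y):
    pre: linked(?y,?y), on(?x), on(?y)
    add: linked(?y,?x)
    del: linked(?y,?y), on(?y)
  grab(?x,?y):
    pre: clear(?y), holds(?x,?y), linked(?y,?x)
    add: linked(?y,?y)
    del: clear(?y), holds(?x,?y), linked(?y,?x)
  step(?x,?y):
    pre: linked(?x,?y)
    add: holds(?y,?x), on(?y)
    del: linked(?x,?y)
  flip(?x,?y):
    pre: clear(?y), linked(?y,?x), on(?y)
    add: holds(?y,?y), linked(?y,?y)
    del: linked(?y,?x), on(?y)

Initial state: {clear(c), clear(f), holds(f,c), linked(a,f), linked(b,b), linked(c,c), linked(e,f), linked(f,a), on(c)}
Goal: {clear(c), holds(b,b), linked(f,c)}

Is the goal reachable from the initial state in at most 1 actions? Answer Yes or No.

1. step(b,b)  →  {clear(c), clear(f), holds(b,b), holds(f,c), linked(a,f), linked(c,c), linked(e,f), linked(f,a), on(b), on(c)}
2. step(e,f)  →  {clear(c), clear(f), holds(b,b), holds(f,c), holds(f,e), linked(a,f), linked(c,c), linked(f,a), on(b), on(c), on(f)}
3. flip(a,f)  →  {clear(c), clear(f), holds(b,b), holds(f,c), holds(f,e), holds(f,f), linked(a,f), linked(c,c), linked(f,f), on(b), on(c)}
4. step(a,f)  →  {clear(c), clear(f), holds(b,b), holds(f,a), holds(f,c), holds(f,e), holds(f,f), linked(c,c), linked(f,f), on(b), on(c), on(f)}
5. drop(c,f)  →  {clear(c), clear(f), holds(b,b), holds(f,a), holds(f,c), holds(f,e), holds(f,f), linked(c,c), linked(f,c), on(b), on(c)}
optimal plan length = 5; 5 > 1

No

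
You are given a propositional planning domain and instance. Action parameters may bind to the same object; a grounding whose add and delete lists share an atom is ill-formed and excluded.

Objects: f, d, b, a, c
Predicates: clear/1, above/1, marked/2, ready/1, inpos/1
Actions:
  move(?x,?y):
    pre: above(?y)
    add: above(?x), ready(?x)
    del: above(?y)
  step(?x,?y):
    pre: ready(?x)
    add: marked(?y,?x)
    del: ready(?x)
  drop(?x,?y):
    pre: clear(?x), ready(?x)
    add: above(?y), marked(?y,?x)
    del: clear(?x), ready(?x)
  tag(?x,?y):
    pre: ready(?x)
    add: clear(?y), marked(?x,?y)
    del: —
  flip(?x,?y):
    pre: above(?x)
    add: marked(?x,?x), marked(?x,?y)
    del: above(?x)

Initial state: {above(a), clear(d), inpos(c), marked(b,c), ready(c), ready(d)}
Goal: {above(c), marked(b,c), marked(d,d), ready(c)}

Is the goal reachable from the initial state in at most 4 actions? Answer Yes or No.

1. move(c,a)  →  {above(c), clear(d), inpos(c), marked(b,c), ready(c), ready(d)}
2. step(d,d)  →  {above(c), clear(d), inpos(c), marked(b,c), marked(d,d), ready(c)}
optimal plan length = 2; 2 ≤ 4

Yes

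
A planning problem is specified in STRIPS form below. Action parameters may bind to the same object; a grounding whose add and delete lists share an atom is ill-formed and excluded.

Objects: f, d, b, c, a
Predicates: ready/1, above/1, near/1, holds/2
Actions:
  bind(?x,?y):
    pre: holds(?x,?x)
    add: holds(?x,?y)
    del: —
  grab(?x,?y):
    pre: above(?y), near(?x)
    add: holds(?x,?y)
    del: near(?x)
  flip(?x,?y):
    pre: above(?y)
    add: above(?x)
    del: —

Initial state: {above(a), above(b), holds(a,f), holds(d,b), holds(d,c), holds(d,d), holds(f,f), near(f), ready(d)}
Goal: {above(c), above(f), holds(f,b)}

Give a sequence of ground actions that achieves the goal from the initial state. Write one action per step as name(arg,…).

1. bind(f,b)  →  {above(a), above(b), holds(a,f), holds(d,b), holds(d,c), holds(d,d), holds(f,b), holds(f,f), near(f), ready(d)}
2. flip(f,b)  →  {above(a), above(b), above(f), holds(a,f), holds(d,b), holds(d,c), holds(d,d), holds(f,b), holds(f,f), near(f), ready(d)}
3. flip(c,f)  →  {above(a), above(b), above(c), above(f), holds(a,f), holds(d,b), holds(d,c), holds(d,d), holds(f,b), holds(f,f), near(f), ready(d)}

bind(f,b); flip(f,b); flip(c,f)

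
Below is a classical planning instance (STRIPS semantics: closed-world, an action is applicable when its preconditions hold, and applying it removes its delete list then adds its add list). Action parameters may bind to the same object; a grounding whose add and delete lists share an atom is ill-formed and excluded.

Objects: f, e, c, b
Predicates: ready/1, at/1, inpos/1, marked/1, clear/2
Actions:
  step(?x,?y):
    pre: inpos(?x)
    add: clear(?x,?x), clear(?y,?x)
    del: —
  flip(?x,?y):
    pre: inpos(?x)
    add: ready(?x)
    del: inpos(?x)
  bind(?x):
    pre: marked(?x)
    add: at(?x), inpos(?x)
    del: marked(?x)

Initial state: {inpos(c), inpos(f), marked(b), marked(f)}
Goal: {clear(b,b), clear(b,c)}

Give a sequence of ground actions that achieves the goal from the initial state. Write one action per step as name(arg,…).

step(c,b); bind(b); step(b,f)

1. step(c,b)  →  {clear(b,c), clear(c,c), inpos(c), inpos(f), marked(b), marked(f)}
2. bind(b)  →  {at(b), clear(b,c), clear(c,c), inpos(b), inpos(c), inpos(f), marked(f)}
3. step(b,f)  →  {at(b), clear(b,b), clear(b,c), clear(c,c), clear(f,b), inpos(b), inpos(c), inpos(f), marked(f)}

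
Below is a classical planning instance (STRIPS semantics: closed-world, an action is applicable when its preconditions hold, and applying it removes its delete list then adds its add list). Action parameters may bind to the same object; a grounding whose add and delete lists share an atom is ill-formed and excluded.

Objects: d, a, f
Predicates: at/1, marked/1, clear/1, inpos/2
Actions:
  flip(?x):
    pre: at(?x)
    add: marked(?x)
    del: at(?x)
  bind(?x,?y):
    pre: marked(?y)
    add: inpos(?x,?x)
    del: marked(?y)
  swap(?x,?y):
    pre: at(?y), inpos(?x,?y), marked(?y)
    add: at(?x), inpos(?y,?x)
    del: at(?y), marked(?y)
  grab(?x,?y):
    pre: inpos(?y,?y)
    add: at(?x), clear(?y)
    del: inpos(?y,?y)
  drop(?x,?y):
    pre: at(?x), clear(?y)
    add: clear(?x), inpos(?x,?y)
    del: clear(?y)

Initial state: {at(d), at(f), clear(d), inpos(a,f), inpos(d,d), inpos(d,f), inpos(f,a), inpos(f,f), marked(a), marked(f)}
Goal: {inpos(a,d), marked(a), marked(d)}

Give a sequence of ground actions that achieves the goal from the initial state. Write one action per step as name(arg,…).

flip(d); swap(a,f); drop(a,d)

1. flip(d)  →  {at(f), clear(d), inpos(a,f), inpos(d,d), inpos(d,f), inpos(f,a), inpos(f,f), marked(a), marked(d), marked(f)}
2. swap(a,f)  →  {at(a), clear(d), inpos(a,f), inpos(d,d), inpos(d,f), inpos(f,a), inpos(f,f), marked(a), marked(d)}
3. drop(a,d)  →  {at(a), clear(a), inpos(a,d), inpos(a,f), inpos(d,d), inpos(d,f), inpos(f,a), inpos(f,f), marked(a), marked(d)}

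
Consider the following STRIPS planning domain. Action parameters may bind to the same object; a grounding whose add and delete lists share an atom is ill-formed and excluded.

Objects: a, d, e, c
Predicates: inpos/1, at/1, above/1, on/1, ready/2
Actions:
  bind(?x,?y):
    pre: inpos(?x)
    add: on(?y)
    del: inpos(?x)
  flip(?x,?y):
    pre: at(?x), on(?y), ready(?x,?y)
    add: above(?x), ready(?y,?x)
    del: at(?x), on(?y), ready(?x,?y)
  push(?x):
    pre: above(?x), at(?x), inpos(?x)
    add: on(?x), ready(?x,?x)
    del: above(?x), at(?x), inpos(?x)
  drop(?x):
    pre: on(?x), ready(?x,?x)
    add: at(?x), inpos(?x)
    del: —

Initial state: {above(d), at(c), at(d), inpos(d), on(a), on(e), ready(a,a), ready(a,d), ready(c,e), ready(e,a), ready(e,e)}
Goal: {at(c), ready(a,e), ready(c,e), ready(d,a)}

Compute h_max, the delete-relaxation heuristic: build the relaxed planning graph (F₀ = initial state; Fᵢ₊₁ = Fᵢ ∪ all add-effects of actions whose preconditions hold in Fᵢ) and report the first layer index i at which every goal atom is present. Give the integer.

2

F0 = init (11 atoms)
F1 = F0 ∪ {above(c), at(a), at(e), inpos(a), inpos(e), on(c), on(d), ready(d,d), ready(e,c)}  (20 atoms)
F2 = F1 ∪ {above(a), above(e), ready(a,e), ready(d,a)}  (24 atoms)
goal ⊆ F2  ⇒  h_max = 2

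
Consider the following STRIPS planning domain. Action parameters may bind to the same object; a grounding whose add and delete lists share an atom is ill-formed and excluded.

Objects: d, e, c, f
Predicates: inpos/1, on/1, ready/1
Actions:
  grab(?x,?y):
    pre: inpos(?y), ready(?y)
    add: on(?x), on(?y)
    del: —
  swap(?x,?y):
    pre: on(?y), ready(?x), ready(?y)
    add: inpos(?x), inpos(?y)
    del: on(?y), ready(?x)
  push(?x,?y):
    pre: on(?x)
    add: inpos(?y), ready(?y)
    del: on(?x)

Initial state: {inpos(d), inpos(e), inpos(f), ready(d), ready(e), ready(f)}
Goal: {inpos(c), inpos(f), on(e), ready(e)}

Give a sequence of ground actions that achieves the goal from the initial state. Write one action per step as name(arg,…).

1. grab(d,e)  →  {inpos(d), inpos(e), inpos(f), on(d), on(e), ready(d), ready(e), ready(f)}
2. push(d,c)  →  {inpos(c), inpos(d), inpos(e), inpos(f), on(e), ready(c), ready(d), ready(e), ready(f)}

grab(d,e); push(d,c)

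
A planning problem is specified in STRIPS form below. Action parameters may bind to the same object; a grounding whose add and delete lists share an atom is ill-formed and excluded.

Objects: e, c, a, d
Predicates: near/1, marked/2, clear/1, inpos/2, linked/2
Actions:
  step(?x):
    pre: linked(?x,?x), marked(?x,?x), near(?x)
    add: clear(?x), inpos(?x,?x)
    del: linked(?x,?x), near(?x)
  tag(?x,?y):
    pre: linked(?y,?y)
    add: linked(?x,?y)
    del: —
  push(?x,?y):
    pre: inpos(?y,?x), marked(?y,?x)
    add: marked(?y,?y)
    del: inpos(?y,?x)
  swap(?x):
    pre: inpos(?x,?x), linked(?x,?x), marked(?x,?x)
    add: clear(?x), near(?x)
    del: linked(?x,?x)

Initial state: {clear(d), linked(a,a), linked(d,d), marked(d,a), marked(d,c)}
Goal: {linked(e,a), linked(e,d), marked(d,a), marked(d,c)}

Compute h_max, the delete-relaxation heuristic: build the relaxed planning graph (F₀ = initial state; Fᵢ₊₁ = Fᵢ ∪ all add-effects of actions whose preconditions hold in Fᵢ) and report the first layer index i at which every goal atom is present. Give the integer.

1

F0 = init (5 atoms)
F1 = F0 ∪ {linked(a,d), linked(c,a), linked(c,d), linked(d,a), linked(e,a), linked(e,d)}  (11 atoms)
goal ⊆ F1  ⇒  h_max = 1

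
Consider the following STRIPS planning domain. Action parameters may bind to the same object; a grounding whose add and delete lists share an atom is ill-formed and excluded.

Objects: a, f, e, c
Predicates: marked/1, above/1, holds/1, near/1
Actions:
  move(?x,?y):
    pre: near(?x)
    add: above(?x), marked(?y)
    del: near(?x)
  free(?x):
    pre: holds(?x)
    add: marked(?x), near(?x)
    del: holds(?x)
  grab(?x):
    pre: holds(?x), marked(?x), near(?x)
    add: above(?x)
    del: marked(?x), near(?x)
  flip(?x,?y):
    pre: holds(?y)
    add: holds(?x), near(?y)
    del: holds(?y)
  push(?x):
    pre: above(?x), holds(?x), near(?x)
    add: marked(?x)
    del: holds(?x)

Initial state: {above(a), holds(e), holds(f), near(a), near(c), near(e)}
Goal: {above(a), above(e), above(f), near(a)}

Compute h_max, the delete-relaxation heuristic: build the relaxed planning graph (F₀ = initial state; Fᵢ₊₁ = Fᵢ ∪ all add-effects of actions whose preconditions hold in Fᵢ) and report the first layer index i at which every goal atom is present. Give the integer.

2

F0 = init (6 atoms)
F1 = F0 ∪ {above(c), above(e), holds(a), holds(c), marked(a), marked(c), marked(e), marked(f), near(f)}  (15 atoms)
F2 = F1 ∪ {above(f)}  (16 atoms)
goal ⊆ F2  ⇒  h_max = 2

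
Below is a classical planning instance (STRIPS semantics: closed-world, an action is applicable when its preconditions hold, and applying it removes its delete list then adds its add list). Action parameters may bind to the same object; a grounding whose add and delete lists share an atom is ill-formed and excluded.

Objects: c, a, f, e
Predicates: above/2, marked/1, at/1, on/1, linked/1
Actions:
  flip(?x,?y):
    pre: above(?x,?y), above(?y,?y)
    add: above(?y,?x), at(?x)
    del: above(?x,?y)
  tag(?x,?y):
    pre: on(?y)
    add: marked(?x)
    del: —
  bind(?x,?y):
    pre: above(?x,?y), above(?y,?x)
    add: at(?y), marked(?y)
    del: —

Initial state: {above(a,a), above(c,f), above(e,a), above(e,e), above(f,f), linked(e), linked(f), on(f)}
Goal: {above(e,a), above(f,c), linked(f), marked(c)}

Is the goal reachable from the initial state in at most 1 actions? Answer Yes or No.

1. flip(c,f)  →  {above(a,a), above(e,a), above(e,e), above(f,c), above(f,f), at(c), linked(e), linked(f), on(f)}
2. tag(c,f)  →  {above(a,a), above(e,a), above(e,e), above(f,c), above(f,f), at(c), linked(e), linked(f), marked(c), on(f)}
optimal plan length = 2; 2 > 1

No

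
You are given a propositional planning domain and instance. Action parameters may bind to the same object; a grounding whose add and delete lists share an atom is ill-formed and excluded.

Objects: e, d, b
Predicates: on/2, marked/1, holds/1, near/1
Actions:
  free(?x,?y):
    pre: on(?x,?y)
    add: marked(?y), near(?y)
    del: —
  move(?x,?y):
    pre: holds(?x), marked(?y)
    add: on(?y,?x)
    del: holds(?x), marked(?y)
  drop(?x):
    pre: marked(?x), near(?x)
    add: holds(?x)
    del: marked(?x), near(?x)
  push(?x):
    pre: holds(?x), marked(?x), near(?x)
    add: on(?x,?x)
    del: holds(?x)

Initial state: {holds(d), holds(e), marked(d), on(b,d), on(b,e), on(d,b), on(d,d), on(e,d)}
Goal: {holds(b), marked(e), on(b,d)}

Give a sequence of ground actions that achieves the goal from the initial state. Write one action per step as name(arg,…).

free(d,b); free(b,e); drop(b)

1. free(d,b)  →  {holds(d), holds(e), marked(b), marked(d), near(b), on(b,d), on(b,e), on(d,b), on(d,d), on(e,d)}
2. free(b,e)  →  {holds(d), holds(e), marked(b), marked(d), marked(e), near(b), near(e), on(b,d), on(b,e), on(d,b), on(d,d), on(e,d)}
3. drop(b)  →  {holds(b), holds(d), holds(e), marked(d), marked(e), near(e), on(b,d), on(b,e), on(d,b), on(d,d), on(e,d)}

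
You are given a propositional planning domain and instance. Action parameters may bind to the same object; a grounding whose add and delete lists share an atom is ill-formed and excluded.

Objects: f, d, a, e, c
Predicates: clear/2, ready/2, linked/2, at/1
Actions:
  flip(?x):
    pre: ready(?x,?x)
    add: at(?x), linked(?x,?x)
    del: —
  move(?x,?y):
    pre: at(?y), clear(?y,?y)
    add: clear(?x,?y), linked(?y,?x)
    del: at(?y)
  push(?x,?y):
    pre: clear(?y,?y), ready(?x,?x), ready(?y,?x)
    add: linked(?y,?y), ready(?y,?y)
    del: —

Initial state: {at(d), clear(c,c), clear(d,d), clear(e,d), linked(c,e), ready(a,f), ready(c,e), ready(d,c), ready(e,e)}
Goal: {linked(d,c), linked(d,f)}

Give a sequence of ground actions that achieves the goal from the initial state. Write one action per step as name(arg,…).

1. move(f,d)  →  {clear(c,c), clear(d,d), clear(e,d), clear(f,d), linked(c,e), linked(d,f), ready(a,f), ready(c,e), ready(d,c), ready(e,e)}
2. push(e,c)  →  {clear(c,c), clear(d,d), clear(e,d), clear(f,d), linked(c,c), linked(c,e), linked(d,f), ready(a,f), ready(c,c), ready(c,e), ready(d,c), ready(e,e)}
3. push(c,d)  →  {clear(c,c), clear(d,d), clear(e,d), clear(f,d), linked(c,c), linked(c,e), linked(d,d), linked(d,f), ready(a,f), ready(c,c), ready(c,e), ready(d,c), ready(d,d), ready(e,e)}
4. flip(d)  →  {at(d), clear(c,c), clear(d,d), clear(e,d), clear(f,d), linked(c,c), linked(c,e), linked(d,d), linked(d,f), ready(a,f), ready(c,c), ready(c,e), ready(d,c), ready(d,d), ready(e,e)}
5. move(c,d)  →  {clear(c,c), clear(c,d), clear(d,d), clear(e,d), clear(f,d), linked(c,c), linked(c,e), linked(d,c), linked(d,d), linked(d,f), ready(a,f), ready(c,c), ready(c,e), ready(d,c), ready(d,d), ready(e,e)}

move(f,d); push(e,c); push(c,d); flip(d); move(c,d)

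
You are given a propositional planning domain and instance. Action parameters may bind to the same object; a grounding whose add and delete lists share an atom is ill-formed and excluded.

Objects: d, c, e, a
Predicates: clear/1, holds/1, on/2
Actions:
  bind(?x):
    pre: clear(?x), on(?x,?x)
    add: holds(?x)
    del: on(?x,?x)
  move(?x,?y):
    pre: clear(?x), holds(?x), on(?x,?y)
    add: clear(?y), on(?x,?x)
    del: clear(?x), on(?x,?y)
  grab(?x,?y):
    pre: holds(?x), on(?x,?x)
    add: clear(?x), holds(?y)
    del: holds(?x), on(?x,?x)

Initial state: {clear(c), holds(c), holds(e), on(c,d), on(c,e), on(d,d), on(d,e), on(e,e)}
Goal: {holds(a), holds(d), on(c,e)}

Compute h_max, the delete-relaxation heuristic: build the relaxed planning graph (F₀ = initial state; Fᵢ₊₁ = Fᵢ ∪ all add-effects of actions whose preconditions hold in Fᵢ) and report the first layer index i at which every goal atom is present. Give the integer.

F0 = init (8 atoms)
F1 = F0 ∪ {clear(d), clear(e), holds(a), holds(d), on(c,c)}  (13 atoms)
goal ⊆ F1  ⇒  h_max = 1

1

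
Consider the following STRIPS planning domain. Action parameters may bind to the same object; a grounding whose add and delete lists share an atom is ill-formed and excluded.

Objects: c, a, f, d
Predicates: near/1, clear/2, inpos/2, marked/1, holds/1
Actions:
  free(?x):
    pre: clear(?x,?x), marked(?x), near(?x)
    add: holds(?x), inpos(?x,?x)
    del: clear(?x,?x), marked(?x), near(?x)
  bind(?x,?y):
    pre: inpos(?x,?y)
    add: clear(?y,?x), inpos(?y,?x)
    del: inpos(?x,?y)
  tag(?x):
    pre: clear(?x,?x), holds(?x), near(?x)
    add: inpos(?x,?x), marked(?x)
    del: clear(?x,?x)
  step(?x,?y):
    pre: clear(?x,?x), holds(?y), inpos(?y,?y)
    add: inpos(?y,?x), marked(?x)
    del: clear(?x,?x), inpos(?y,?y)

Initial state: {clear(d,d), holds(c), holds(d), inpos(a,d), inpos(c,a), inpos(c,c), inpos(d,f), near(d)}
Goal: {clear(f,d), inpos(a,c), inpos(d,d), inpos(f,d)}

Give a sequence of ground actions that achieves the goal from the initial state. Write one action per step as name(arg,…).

1. bind(c,a)  →  {clear(a,c), clear(d,d), holds(c), holds(d), inpos(a,c), inpos(a,d), inpos(c,c), inpos(d,f), near(d)}
2. bind(d,f)  →  {clear(a,c), clear(d,d), clear(f,d), holds(c), holds(d), inpos(a,c), inpos(a,d), inpos(c,c), inpos(f,d), near(d)}
3. tag(d)  →  {clear(a,c), clear(f,d), holds(c), holds(d), inpos(a,c), inpos(a,d), inpos(c,c), inpos(d,d), inpos(f,d), marked(d), near(d)}

bind(c,a); bind(d,f); tag(d)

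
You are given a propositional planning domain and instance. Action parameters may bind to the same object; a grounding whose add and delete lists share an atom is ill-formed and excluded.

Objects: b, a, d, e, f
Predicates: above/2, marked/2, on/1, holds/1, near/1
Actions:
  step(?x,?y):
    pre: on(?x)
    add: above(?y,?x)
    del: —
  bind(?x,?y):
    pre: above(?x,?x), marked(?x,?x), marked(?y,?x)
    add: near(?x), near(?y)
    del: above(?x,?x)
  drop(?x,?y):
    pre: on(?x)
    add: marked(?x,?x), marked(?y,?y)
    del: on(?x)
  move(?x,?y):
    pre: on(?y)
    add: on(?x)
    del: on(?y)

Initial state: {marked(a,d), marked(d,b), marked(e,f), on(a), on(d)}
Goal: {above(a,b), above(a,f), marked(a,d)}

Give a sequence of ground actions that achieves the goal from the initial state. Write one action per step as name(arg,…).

1. move(b,a)  →  {marked(a,d), marked(d,b), marked(e,f), on(b), on(d)}
2. step(b,a)  →  {above(a,b), marked(a,d), marked(d,b), marked(e,f), on(b), on(d)}
3. move(f,b)  →  {above(a,b), marked(a,d), marked(d,b), marked(e,f), on(d), on(f)}
4. step(f,a)  →  {above(a,b), above(a,f), marked(a,d), marked(d,b), marked(e,f), on(d), on(f)}

move(b,a); step(b,a); move(f,b); step(f,a)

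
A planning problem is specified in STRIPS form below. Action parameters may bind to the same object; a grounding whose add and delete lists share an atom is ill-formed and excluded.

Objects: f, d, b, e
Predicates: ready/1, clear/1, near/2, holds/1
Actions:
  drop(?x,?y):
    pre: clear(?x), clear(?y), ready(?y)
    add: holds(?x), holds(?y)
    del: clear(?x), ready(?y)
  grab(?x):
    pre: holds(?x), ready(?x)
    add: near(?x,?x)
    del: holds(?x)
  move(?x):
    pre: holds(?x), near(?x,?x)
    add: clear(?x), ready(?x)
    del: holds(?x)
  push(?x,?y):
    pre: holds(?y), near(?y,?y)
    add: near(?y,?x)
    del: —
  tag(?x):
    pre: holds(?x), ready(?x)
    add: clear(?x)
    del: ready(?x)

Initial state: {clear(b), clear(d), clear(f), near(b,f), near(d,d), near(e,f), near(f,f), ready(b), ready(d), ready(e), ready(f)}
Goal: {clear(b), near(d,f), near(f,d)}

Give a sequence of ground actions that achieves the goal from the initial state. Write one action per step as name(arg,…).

1. drop(f,d)  →  {clear(b), clear(d), holds(d), holds(f), near(b,f), near(d,d), near(e,f), near(f,f), ready(b), ready(e), ready(f)}
2. push(f,d)  →  {clear(b), clear(d), holds(d), holds(f), near(b,f), near(d,d), near(d,f), near(e,f), near(f,f), ready(b), ready(e), ready(f)}
3. push(d,f)  →  {clear(b), clear(d), holds(d), holds(f), near(b,f), near(d,d), near(d,f), near(e,f), near(f,d), near(f,f), ready(b), ready(e), ready(f)}

drop(f,d); push(f,d); push(d,f)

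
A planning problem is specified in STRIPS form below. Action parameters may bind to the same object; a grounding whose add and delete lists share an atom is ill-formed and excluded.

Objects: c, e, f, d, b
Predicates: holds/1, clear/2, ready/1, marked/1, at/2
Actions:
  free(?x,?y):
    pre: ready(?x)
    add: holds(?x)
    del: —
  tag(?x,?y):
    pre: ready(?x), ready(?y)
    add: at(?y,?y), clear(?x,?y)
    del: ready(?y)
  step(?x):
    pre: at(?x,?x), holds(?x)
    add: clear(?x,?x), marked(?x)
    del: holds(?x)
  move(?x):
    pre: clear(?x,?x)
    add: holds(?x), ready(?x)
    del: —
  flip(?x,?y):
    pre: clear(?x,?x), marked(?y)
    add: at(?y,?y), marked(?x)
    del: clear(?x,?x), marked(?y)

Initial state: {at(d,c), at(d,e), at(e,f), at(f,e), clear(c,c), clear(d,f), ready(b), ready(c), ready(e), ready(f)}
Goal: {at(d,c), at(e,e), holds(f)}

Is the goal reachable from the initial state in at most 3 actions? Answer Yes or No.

Yes

1. free(f,c)  →  {at(d,c), at(d,e), at(e,f), at(f,e), clear(c,c), clear(d,f), holds(f), ready(b), ready(c), ready(e), ready(f)}
2. tag(c,e)  →  {at(d,c), at(d,e), at(e,e), at(e,f), at(f,e), clear(c,c), clear(c,e), clear(d,f), holds(f), ready(b), ready(c), ready(f)}
optimal plan length = 2; 2 ≤ 3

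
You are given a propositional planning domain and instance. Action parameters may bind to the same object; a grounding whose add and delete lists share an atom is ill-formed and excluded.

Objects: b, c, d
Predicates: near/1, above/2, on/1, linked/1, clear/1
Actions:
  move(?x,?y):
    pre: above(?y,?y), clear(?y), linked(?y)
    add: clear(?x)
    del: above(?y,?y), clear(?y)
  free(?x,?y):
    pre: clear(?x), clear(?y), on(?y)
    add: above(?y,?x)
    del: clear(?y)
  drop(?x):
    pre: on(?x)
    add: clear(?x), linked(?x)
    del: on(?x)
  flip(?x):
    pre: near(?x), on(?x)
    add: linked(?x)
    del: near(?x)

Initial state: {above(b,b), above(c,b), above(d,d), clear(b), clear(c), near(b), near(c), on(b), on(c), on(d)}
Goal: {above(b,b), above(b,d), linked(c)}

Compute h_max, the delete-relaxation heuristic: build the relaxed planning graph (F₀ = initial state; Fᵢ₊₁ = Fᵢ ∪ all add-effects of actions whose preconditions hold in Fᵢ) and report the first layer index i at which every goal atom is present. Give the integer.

F0 = init (10 atoms)
F1 = F0 ∪ {above(b,c), above(c,c), clear(d), linked(b), linked(c), linked(d)}  (16 atoms)
F2 = F1 ∪ {above(b,d), above(c,d), above(d,b), above(d,c)}  (20 atoms)
goal ⊆ F2  ⇒  h_max = 2

2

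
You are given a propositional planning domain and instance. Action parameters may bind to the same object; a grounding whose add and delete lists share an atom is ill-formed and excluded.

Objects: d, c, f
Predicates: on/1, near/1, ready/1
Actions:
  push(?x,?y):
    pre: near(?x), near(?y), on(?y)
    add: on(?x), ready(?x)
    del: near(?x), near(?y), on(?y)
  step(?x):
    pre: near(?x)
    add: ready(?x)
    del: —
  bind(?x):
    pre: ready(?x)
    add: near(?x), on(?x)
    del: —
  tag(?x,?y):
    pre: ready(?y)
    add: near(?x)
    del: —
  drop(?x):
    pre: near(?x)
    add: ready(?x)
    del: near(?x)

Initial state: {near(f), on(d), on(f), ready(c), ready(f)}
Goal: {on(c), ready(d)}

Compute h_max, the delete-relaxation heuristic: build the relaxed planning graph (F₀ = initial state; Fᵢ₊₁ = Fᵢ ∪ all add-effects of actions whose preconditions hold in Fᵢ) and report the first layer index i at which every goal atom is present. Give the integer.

F0 = init (5 atoms)
F1 = F0 ∪ {near(c), near(d), on(c)}  (8 atoms)
F2 = F1 ∪ {ready(d)}  (9 atoms)
goal ⊆ F2  ⇒  h_max = 2

2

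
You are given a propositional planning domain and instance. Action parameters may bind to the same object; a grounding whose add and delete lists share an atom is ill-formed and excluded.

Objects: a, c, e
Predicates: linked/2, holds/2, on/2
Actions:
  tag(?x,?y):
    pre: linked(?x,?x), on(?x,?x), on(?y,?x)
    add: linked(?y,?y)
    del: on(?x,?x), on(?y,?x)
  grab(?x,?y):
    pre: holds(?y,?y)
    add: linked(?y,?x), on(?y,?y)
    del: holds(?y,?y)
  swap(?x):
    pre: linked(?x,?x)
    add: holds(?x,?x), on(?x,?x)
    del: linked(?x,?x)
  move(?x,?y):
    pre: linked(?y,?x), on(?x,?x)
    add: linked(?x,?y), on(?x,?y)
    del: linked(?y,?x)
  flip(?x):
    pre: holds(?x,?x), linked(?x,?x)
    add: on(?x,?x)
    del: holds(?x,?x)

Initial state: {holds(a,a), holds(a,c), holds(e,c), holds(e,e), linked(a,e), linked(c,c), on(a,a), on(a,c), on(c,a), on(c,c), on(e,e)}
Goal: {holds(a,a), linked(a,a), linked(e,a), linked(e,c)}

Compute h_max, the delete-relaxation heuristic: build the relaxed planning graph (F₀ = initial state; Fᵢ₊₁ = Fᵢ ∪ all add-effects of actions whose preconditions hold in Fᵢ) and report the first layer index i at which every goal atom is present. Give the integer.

1

F0 = init (11 atoms)
F1 = F0 ∪ {holds(c,c), linked(a,a), linked(a,c), linked(e,a), linked(e,c), linked(e,e), on(e,a)}  (18 atoms)
goal ⊆ F1  ⇒  h_max = 1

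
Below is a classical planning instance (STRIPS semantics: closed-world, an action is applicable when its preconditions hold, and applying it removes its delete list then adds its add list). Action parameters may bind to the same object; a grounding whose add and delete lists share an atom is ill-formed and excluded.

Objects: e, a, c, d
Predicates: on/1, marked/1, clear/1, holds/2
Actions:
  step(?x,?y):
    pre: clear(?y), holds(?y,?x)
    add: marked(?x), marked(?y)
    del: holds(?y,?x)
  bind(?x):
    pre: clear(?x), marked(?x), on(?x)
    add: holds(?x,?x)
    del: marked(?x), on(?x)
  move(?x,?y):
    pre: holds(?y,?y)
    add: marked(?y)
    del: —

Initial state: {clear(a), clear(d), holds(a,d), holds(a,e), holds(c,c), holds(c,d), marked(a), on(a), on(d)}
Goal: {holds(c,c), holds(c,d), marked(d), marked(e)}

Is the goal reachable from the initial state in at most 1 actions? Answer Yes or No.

1. step(e,a)  →  {clear(a), clear(d), holds(a,d), holds(c,c), holds(c,d), marked(a), marked(e), on(a), on(d)}
2. step(d,a)  →  {clear(a), clear(d), holds(c,c), holds(c,d), marked(a), marked(d), marked(e), on(a), on(d)}
optimal plan length = 2; 2 > 1

No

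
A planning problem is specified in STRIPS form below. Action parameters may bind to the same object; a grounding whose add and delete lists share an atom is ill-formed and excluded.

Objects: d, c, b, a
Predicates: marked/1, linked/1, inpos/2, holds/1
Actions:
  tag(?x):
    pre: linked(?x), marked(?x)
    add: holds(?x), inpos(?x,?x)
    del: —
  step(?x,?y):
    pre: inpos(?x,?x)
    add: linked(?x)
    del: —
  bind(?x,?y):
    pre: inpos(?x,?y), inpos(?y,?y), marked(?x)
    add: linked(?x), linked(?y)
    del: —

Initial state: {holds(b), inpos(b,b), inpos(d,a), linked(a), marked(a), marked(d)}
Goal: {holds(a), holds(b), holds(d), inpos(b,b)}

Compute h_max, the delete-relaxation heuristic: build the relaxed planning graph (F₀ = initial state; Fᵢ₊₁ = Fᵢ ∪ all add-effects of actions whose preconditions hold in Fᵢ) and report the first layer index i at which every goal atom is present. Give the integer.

F0 = init (6 atoms)
F1 = F0 ∪ {holds(a), inpos(a,a), linked(b)}  (9 atoms)
F2 = F1 ∪ {linked(d)}  (10 atoms)
F3 = F2 ∪ {holds(d), inpos(d,d)}  (12 atoms)
goal ⊆ F3  ⇒  h_max = 3

3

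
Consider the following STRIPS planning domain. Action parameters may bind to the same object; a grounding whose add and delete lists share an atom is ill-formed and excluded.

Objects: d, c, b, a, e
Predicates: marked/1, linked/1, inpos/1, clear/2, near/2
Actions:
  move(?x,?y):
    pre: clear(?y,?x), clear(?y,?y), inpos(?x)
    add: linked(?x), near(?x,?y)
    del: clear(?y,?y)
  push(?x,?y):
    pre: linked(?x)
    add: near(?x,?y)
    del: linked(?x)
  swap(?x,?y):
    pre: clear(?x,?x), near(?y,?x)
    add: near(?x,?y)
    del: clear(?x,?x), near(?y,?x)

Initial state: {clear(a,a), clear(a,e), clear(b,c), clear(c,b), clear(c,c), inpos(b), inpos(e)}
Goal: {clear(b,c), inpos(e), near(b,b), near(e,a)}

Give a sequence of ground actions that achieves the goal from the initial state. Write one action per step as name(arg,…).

1. move(b,c)  →  {clear(a,a), clear(a,e), clear(b,c), clear(c,b), inpos(b), inpos(e), linked(b), near(b,c)}
2. move(e,a)  →  {clear(a,e), clear(b,c), clear(c,b), inpos(b), inpos(e), linked(b), linked(e), near(b,c), near(e,a)}
3. push(b,b)  →  {clear(a,e), clear(b,c), clear(c,b), inpos(b), inpos(e), linked(e), near(b,b), near(b,c), near(e,a)}

move(b,c); move(e,a); push(b,b)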